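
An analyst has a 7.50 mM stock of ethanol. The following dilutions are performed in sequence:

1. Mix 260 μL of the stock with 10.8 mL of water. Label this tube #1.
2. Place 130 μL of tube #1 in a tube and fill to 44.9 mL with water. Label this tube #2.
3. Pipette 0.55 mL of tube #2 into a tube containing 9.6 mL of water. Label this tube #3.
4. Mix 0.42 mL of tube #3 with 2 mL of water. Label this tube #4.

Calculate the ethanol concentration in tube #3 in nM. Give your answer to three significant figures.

Step 1: 260 μL + 10.8 mL = 11060 μL total → factor 11060/260 = 42.538
Step 2: 130 μL brought to 44.9 mL → factor 44900/130 = 345.38
Step 3: 0.55 mL + 9.6 mL = 10.15 mL total → factor 10.15/0.55 = 18.455
Dilution factor through tube #3 = 42.538 × 345.38 × 18.455 = 2.7114 × 10^5
[tube #3] = 7.50 mM / 2.7114 × 10^5 = 2.766 × 10^-5 mM = 27.7 nM

27.7 nM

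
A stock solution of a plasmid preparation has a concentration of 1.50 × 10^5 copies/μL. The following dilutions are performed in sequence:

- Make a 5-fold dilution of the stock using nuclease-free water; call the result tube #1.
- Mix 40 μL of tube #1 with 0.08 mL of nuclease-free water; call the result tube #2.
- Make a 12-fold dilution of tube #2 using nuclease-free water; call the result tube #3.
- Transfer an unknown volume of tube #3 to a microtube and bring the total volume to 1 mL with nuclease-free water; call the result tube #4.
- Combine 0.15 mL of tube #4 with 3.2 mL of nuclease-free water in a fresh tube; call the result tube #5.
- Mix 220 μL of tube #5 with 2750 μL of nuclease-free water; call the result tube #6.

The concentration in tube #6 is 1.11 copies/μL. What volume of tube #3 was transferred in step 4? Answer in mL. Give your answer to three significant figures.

Step 1: 5-fold → factor 5
Step 2: 40 μL + 0.08 mL = 120 μL total → factor 120/40 = 3
Step 3: 12-fold → factor 12
Step 4: v brought to 1 mL → factor = 1 mL/v
Step 5: 0.15 mL + 3.2 mL = 3.35 mL total → factor 3.35/0.15 = 22.333
Step 6: 220 μL + 2750 μL = 2970 μL total → factor 2970/220 = 13.5
Product of known-step factors = 54270
Overall factor = 1.50 × 10^5 copies/μL / (1.11 copies/μL) = 1.3514 × 10^5
Step-4 factor = 1.3514 × 10^5 / 54270 = 2.4901
v = 1 mL / 2.4901 = 0.402 mL

0.402 mL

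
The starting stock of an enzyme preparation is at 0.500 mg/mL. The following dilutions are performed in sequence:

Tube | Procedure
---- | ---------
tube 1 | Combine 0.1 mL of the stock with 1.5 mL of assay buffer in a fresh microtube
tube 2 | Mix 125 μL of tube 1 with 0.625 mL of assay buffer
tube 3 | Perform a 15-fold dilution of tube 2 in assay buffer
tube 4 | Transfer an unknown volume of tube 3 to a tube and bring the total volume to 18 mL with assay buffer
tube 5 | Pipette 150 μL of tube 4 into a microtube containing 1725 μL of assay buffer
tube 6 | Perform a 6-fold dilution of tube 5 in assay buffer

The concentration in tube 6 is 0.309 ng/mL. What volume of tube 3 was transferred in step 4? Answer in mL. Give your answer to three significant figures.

1.20 mL

Step 1: 0.1 mL + 1.5 mL = 1.6 mL total → factor 1.6/0.1 = 16
Step 2: 125 μL + 0.625 mL = 750 μL total → factor 750/125 = 6
Step 3: 15-fold → factor 15
Step 4: v brought to 18 mL → factor = 18 mL/v
Step 5: 150 μL + 1725 μL = 1875 μL total → factor 1875/150 = 12.5
Step 6: 6-fold → factor 6
Product of known-step factors = 1.08 × 10^5
Overall factor = 0.500 mg/mL / (0.309 ng/mL) = 1.6181 × 10^6
Step-4 factor = 1.6181 × 10^6 / 1.08 × 10^5 = 14.983
v = 18 mL / 14.983 = 1.20 mL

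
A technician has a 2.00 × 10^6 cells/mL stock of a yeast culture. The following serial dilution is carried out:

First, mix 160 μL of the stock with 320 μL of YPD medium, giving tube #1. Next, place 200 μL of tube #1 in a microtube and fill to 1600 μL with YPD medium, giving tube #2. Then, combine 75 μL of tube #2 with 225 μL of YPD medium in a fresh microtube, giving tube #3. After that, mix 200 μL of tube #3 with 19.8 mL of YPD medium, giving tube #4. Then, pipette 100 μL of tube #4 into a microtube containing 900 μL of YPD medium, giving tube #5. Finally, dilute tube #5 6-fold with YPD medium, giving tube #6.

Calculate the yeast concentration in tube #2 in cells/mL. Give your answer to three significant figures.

8.33 × 10^4 cells/mL

Step 1: 160 μL + 320 μL = 480 μL total → factor 480/160 = 3
Step 2: 200 μL brought to 1600 μL → factor 1600/200 = 8
Dilution factor through tube #2 = 3 × 8 = 24
[tube #2] = 2.00 × 10^6 cells/mL / 24 = 8.33 × 10^4 cells/mL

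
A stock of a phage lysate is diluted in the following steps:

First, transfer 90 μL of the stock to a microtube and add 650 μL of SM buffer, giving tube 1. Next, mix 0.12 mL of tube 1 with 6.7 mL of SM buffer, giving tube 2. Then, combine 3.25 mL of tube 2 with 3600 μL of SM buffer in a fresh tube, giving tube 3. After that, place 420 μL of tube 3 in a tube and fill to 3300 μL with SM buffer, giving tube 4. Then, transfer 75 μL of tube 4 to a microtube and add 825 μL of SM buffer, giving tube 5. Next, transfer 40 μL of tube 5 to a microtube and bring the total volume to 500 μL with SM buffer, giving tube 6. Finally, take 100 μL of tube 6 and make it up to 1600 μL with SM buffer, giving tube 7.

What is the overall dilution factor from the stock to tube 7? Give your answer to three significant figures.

1.86 × 10^7

Step 1: 90 μL + 650 μL = 740 μL total → factor 740/90 = 8.2222
Step 2: 0.12 mL + 6.7 mL = 6.82 mL total → factor 6.82/0.12 = 56.833
Step 3: 3.25 mL + 3600 μL = 6.85 mL total → factor 6.85/3.25 = 2.1077
Step 4: 420 μL brought to 3300 μL → factor 3300/420 = 7.8571
Step 5: 75 μL + 825 μL = 900 μL total → factor 900/75 = 12
Step 6: 40 μL brought to 500 μL → factor 500/40 = 12.5
Step 7: 100 μL brought to 1600 μL → factor 1600/100 = 16
Overall dilution factor = 8.2222 × 56.833 × 2.1077 × 7.8571 × 12 × 12.5 × 16 = 1.8573 × 10^7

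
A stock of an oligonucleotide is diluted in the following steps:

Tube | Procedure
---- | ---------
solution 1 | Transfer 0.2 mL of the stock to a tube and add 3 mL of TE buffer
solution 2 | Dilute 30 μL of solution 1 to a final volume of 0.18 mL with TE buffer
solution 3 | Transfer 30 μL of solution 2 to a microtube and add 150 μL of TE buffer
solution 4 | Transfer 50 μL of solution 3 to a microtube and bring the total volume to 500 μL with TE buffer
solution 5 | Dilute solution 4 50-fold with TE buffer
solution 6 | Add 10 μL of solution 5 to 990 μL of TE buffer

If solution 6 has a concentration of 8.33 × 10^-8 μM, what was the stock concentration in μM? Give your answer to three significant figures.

Step 1: 0.2 mL + 3 mL = 3.2 mL total → factor 3.2/0.2 = 16
Step 2: 30 μL brought to 0.18 mL → factor 180/30 = 6
Step 3: 30 μL + 150 μL = 180 μL total → factor 180/30 = 6
Step 4: 50 μL brought to 500 μL → factor 500/50 = 10
Step 5: 50-fold → factor 50
Step 6: 10 μL + 990 μL = 1000 μL total → factor 1000/10 = 100
Overall dilution factor = 16 × 6 × 6 × 10 × 50 × 100 = 2.88 × 10^7
Stock = 8.33 × 10^-8 μM × 2.88 × 10^7 = 2.40 μM

2.40 μM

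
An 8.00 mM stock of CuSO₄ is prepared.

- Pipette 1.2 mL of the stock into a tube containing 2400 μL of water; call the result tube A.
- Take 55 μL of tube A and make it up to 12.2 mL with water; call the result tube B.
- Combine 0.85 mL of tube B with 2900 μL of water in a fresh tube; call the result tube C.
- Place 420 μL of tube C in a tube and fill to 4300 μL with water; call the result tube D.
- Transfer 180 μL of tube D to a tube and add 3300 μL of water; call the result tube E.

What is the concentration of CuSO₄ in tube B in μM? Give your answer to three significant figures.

Step 1: 1.2 mL + 2400 μL = 3.6 mL total → factor 3.6/1.2 = 3
Step 2: 55 μL brought to 12.2 mL → factor 12200/55 = 221.82
Dilution factor through tube B = 3 × 221.82 = 665.45
[tube B] = 8.00 mM / 665.45 = 0.01202 mM = 12.0 μM

12.0 μM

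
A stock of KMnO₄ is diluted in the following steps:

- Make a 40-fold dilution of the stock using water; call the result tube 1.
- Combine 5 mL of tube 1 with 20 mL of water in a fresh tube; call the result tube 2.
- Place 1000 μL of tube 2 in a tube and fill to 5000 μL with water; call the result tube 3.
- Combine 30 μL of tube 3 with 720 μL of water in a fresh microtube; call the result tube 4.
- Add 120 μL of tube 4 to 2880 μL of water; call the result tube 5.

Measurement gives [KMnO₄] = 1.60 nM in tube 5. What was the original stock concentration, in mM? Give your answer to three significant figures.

Step 1: 40-fold → factor 40
Step 2: 5 mL + 20 mL = 25 mL total → factor 25/5 = 5
Step 3: 1000 μL brought to 5000 μL → factor 5000/1000 = 5
Step 4: 30 μL + 720 μL = 750 μL total → factor 750/30 = 25
Step 5: 120 μL + 2880 μL = 3000 μL total → factor 3000/120 = 25
Overall dilution factor = 40 × 5 × 5 × 25 × 25 = 6.25 × 10^5
Stock = 1.60 nM × 6.25 × 10^5 = 1.000 × 10^6 nM = 1.00 mM

1.00 mM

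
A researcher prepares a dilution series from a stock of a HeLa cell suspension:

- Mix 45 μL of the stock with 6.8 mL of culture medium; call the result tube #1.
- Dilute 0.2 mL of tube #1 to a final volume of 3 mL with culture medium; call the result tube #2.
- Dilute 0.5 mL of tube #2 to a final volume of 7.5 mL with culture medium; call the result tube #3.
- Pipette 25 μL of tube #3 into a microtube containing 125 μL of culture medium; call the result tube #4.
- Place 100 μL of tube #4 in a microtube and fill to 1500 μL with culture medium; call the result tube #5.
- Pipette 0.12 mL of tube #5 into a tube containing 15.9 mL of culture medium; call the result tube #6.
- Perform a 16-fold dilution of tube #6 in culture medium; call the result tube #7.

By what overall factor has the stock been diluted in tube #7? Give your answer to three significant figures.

6.58 × 10^9

Step 1: 45 μL + 6.8 mL = 6845 μL total → factor 6845/45 = 152.11
Step 2: 0.2 mL brought to 3 mL → factor 3/0.2 = 15
Step 3: 0.5 mL brought to 7.5 mL → factor 7.5/0.5 = 15
Step 4: 25 μL + 125 μL = 150 μL total → factor 150/25 = 6
Step 5: 100 μL brought to 1500 μL → factor 1500/100 = 15
Step 6: 0.12 mL + 15.9 mL = 16.02 mL total → factor 16.02/0.12 = 133.5
Step 7: 16-fold → factor 16
Overall dilution factor = 152.11 × 15 × 15 × 6 × 15 × 133.5 × 16 = 6.5794 × 10^9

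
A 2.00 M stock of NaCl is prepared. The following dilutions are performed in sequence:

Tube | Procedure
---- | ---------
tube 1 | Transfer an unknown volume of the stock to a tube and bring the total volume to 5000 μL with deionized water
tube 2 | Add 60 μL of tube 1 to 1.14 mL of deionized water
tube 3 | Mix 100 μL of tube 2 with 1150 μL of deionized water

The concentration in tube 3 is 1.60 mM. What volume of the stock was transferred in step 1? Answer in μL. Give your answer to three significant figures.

Step 1: v brought to 5000 μL → factor = 5000 μL/v
Step 2: 60 μL + 1.14 mL = 1200 μL total → factor 1200/60 = 20
Step 3: 100 μL + 1150 μL = 1250 μL total → factor 1250/100 = 12.5
Product of known-step factors = 250
Overall factor = 2.00 M / (1.60 mM) = 1250
Step-1 factor = 1250 / 250 = 5
v = 5000 μL / 5 = 1.00 × 10^3 μL

1.00 × 10^3 μL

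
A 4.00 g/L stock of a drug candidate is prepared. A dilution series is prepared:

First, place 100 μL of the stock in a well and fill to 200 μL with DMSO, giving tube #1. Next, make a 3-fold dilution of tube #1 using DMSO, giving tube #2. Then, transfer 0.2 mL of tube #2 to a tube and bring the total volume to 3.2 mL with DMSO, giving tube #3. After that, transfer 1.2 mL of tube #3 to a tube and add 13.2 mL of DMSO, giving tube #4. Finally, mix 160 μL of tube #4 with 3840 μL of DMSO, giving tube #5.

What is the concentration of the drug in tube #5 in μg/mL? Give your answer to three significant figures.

0.139 μg/mL

Step 1: 100 μL brought to 200 μL → factor 200/100 = 2
Step 2: 3-fold → factor 3
Step 3: 0.2 mL brought to 3.2 mL → factor 3.2/0.2 = 16
Step 4: 1.2 mL + 13.2 mL = 14.4 mL total → factor 14.4/1.2 = 12
Step 5: 160 μL + 3840 μL = 4000 μL total → factor 4000/160 = 25
Overall dilution factor = 2 × 3 × 16 × 12 × 25 = 28800
Final = 4.00 g/L / 28800 = 0.0001389 g/L = 0.139 μg/mL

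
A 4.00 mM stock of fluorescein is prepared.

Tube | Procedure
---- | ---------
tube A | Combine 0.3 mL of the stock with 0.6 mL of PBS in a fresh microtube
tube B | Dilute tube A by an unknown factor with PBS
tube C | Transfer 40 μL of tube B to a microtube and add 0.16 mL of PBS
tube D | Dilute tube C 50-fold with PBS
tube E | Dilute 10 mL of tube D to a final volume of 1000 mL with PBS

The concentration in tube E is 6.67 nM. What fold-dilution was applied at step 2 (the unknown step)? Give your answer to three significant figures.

Step 1: 0.3 mL + 0.6 mL = 0.9 mL total → factor 0.9/0.3 = 3
Step 2: unknown factor x
Step 3: 40 μL + 0.16 mL = 200 μL total → factor 200/40 = 5
Step 4: 50-fold → factor 50
Step 5: 10 mL brought to 1000 mL → factor 1000/10 = 100
Product of known-step factors = 75000
Overall factor = 4.00 mM / (6.67 nM) = 5.997 × 10^5
x = 5.997 × 10^5 / 75000 = 8.00

8.00-fold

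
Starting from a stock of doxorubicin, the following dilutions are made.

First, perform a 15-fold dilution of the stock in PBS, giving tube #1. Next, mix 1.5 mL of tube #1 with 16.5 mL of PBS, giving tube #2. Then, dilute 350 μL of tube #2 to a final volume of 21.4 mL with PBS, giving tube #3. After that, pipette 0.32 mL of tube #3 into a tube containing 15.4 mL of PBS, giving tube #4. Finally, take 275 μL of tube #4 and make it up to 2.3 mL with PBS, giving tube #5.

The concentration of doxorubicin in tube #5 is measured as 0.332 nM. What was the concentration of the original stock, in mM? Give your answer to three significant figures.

1.50 mM

Step 1: 15-fold → factor 15
Step 2: 1.5 mL + 16.5 mL = 18 mL total → factor 18/1.5 = 12
Step 3: 350 μL brought to 21.4 mL → factor 21400/350 = 61.143
Step 4: 0.32 mL + 15.4 mL = 15.72 mL total → factor 15.72/0.32 = 49.125
Step 5: 275 μL brought to 2.3 mL → factor 2300/275 = 8.3636
Overall dilution factor = 15 × 12 × 61.143 × 49.125 × 8.3636 = 4.5218 × 10^6
Stock = 0.332 nM × 4.5218 × 10^6 = 1.501 × 10^6 nM = 1.50 mM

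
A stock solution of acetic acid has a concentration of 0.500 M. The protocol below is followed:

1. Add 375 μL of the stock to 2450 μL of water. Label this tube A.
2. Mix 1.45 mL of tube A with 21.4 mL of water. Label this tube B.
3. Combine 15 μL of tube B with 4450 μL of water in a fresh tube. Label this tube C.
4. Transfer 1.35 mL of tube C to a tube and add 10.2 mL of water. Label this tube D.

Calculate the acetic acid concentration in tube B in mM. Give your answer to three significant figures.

Step 1: 375 μL + 2450 μL = 2825 μL total → factor 2825/375 = 7.5333
Step 2: 1.45 mL + 21.4 mL = 22.85 mL total → factor 22.85/1.45 = 15.759
Dilution factor through tube B = 7.5333 × 15.759 = 118.71
[tube B] = 0.500 M / 118.71 = 0.004212 M = 4.21 mM

4.21 mM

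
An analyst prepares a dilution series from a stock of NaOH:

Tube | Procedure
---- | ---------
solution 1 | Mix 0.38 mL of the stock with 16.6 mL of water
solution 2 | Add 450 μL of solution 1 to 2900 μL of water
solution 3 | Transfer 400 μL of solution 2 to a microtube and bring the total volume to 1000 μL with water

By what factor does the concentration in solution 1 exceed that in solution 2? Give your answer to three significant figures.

Step 1: 0.38 mL + 16.6 mL = 16.98 mL total → factor 16.98/0.38 = 44.684
Step 2: 450 μL + 2900 μL = 3350 μL total → factor 3350/450 = 7.4444
Dilution factor to solution 1 = 44.684; to solution 2 = 332.65
[solution 1]/[solution 2] = (factor to solution 2)/(factor to solution 1) = 332.65/44.684 = 7.44

7.44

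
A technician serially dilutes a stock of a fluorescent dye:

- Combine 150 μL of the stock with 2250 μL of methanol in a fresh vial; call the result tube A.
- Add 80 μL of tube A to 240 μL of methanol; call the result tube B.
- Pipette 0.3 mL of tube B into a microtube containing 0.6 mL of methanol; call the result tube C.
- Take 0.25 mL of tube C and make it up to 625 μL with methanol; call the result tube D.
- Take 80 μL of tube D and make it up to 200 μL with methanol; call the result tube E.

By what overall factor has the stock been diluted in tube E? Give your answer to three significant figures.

Step 1: 150 μL + 2250 μL = 2400 μL total → factor 2400/150 = 16
Step 2: 80 μL + 240 μL = 320 μL total → factor 320/80 = 4
Step 3: 0.3 mL + 0.6 mL = 0.9 mL total → factor 0.9/0.3 = 3
Step 4: 0.25 mL brought to 625 μL → factor 0.625/0.25 = 2.5
Step 5: 80 μL brought to 200 μL → factor 200/80 = 2.5
Overall dilution factor = 16 × 4 × 3 × 2.5 × 2.5 = 1200

1.20 × 10^3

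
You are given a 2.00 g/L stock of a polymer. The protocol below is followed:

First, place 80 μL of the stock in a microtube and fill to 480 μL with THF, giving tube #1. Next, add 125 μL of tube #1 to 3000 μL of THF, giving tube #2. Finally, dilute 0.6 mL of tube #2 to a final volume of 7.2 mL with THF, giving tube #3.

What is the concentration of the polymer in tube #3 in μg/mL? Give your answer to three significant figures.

1.11 μg/mL

Step 1: 80 μL brought to 480 μL → factor 480/80 = 6
Step 2: 125 μL + 3000 μL = 3125 μL total → factor 3125/125 = 25
Step 3: 0.6 mL brought to 7.2 mL → factor 7.2/0.6 = 12
Overall dilution factor = 6 × 25 × 12 = 1800
Final = 2.00 g/L / 1800 = 0.001111 g/L = 1.11 μg/mL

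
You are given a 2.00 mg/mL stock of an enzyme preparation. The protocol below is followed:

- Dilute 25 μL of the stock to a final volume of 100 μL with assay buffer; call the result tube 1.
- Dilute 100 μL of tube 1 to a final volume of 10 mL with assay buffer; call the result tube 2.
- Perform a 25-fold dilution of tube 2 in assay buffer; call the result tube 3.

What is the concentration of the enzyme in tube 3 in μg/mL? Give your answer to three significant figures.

Step 1: 25 μL brought to 100 μL → factor 100/25 = 4
Step 2: 100 μL brought to 10 mL → factor 10000/100 = 100
Step 3: 25-fold → factor 25
Overall dilution factor = 4 × 100 × 25 = 10000
Final = 2.00 mg/mL / 10000 = 0.0002000 mg/mL = 0.200 μg/mL

0.200 μg/mL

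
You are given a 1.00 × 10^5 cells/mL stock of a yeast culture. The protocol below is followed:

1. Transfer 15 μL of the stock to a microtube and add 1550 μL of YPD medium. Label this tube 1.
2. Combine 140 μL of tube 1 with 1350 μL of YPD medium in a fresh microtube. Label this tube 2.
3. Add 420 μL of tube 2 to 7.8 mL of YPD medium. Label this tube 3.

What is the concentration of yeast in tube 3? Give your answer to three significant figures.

4.60 cells/mL

Step 1: 15 μL + 1550 μL = 1565 μL total → factor 1565/15 = 104.33
Step 2: 140 μL + 1350 μL = 1490 μL total → factor 1490/140 = 10.643
Step 3: 420 μL + 7.8 mL = 8220 μL total → factor 8220/420 = 19.571
Overall dilution factor = 104.33 × 10.643 × 19.571 = 21732
Final = 1.00 × 10^5 cells/mL / 21732 = 4.60 cells/mL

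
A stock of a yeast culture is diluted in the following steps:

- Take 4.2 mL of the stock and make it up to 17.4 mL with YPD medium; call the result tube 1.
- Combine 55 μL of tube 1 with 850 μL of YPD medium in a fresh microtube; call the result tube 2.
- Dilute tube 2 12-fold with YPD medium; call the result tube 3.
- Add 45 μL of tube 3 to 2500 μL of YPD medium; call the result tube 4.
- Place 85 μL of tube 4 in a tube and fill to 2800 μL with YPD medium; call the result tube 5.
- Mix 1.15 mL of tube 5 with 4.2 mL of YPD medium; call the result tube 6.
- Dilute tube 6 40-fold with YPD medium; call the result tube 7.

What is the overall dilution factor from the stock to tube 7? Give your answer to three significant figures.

Step 1: 4.2 mL brought to 17.4 mL → factor 17.4/4.2 = 4.1429
Step 2: 55 μL + 850 μL = 905 μL total → factor 905/55 = 16.455
Step 3: 12-fold → factor 12
Step 4: 45 μL + 2500 μL = 2545 μL total → factor 2545/45 = 56.556
Step 5: 85 μL brought to 2800 μL → factor 2800/85 = 32.941
Step 6: 1.15 mL + 4.2 mL = 5.35 mL total → factor 5.35/1.15 = 4.6522
Step 7: 40-fold → factor 40
Overall dilution factor = 4.1429 × 16.455 × 12 × 56.556 × 32.941 × 4.6522 × 40 = 2.8359 × 10^8

2.84 × 10^8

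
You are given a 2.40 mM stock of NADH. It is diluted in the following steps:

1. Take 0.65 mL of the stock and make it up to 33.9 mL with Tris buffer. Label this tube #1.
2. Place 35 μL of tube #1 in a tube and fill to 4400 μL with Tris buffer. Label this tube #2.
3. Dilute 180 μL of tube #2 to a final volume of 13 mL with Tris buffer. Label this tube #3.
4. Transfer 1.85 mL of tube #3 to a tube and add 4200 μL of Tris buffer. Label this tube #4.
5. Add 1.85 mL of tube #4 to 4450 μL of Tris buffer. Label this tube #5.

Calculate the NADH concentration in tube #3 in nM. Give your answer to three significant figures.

Step 1: 0.65 mL brought to 33.9 mL → factor 33.9/0.65 = 52.154
Step 2: 35 μL brought to 4400 μL → factor 4400/35 = 125.71
Step 3: 180 μL brought to 13 mL → factor 13000/180 = 72.222
Dilution factor through tube #3 = 52.154 × 125.71 × 72.222 = 4.7352 × 10^5
[tube #3] = 2.40 mM / 4.7352 × 10^5 = 5.068 × 10^-6 mM = 5.07 nM

5.07 nM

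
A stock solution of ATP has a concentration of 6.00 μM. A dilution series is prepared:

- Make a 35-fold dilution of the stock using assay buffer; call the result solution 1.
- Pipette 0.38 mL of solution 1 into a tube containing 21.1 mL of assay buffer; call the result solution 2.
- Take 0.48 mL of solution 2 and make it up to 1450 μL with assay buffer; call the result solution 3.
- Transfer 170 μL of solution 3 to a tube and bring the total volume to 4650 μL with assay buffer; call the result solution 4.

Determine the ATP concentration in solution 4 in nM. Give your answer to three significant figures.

Step 1: 35-fold → factor 35
Step 2: 0.38 mL + 21.1 mL = 21.48 mL total → factor 21.48/0.38 = 56.526
Step 3: 0.48 mL brought to 1450 μL → factor 1.45/0.48 = 3.0208
Step 4: 170 μL brought to 4650 μL → factor 4650/170 = 27.353
Overall dilution factor = 35 × 56.526 × 3.0208 × 27.353 = 1.6347 × 10^5
Final = 6.00 μM / 1.6347 × 10^5 = 3.670 × 10^-5 μM = 0.0367 nM

0.0367 nM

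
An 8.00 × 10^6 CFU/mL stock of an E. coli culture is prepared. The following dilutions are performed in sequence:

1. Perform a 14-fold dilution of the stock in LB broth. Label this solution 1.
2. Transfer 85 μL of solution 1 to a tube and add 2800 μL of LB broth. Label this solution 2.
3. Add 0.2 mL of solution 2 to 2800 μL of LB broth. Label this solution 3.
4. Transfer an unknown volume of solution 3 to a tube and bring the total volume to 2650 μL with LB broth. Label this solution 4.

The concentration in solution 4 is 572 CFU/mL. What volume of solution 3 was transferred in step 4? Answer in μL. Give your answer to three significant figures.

Step 1: 14-fold → factor 14
Step 2: 85 μL + 2800 μL = 2885 μL total → factor 2885/85 = 33.941
Step 3: 0.2 mL + 2800 μL = 3 mL total → factor 3/0.2 = 15
Step 4: v brought to 2650 μL → factor = 2650 μL/v
Product of known-step factors = 7127.6
Overall factor = 8.00 × 10^6 CFU/mL / (572 CFU/mL) = 13986
Step-4 factor = 13986 / 7127.6 = 1.9622
v = 2650 μL / 1.9622 = 1.35 × 10^3 μL

1.35 × 10^3 μL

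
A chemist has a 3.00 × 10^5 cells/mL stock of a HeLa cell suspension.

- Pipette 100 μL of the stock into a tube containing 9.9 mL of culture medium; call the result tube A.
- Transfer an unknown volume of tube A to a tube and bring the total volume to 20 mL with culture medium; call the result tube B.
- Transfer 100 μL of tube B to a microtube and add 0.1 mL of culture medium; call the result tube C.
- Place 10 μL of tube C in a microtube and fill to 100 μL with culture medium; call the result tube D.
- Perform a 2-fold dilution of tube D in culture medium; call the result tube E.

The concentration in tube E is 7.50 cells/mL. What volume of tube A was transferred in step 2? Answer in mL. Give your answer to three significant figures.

2.00 mL

Step 1: 100 μL + 9.9 mL = 10000 μL total → factor 10000/100 = 100
Step 2: v brought to 20 mL → factor = 20 mL/v
Step 3: 100 μL + 0.1 mL = 200 μL total → factor 200/100 = 2
Step 4: 10 μL brought to 100 μL → factor 100/10 = 10
Step 5: 2-fold → factor 2
Product of known-step factors = 4000
Overall factor = 3.00 × 10^5 cells/mL / (7.50 cells/mL) = 40000
Step-2 factor = 40000 / 4000 = 10
v = 20 mL / 10 = 2.00 mL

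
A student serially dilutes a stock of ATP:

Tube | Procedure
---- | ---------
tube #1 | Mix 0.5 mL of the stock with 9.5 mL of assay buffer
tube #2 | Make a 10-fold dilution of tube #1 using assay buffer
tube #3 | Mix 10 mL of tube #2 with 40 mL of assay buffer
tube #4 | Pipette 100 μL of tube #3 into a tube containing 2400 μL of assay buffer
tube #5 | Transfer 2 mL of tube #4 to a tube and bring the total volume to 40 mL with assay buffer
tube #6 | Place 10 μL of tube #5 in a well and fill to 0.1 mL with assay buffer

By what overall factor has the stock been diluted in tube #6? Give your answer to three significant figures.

Step 1: 0.5 mL + 9.5 mL = 10 mL total → factor 10/0.5 = 20
Step 2: 10-fold → factor 10
Step 3: 10 mL + 40 mL = 50 mL total → factor 50/10 = 5
Step 4: 100 μL + 2400 μL = 2500 μL total → factor 2500/100 = 25
Step 5: 2 mL brought to 40 mL → factor 40/2 = 20
Step 6: 10 μL brought to 0.1 mL → factor 100/10 = 10
Overall dilution factor = 20 × 10 × 5 × 25 × 20 × 10 = 5 × 10^6

5.00 × 10^6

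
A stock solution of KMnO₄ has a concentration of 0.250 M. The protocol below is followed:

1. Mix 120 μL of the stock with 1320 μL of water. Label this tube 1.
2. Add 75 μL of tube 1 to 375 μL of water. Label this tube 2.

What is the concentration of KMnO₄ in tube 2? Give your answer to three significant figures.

Step 1: 120 μL + 1320 μL = 1440 μL total → factor 1440/120 = 12
Step 2: 75 μL + 375 μL = 450 μL total → factor 450/75 = 6
Overall dilution factor = 12 × 6 = 72
Final = 0.250 M / 72 = 0.00347 M

0.00347 M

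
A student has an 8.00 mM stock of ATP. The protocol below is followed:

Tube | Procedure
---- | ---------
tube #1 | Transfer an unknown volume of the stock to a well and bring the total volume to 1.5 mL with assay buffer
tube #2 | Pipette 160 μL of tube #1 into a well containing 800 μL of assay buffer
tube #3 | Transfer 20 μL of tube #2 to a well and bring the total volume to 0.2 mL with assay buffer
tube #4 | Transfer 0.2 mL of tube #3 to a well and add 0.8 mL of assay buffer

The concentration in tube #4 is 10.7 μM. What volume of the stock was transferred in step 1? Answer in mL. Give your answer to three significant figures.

0.602 mL

Step 1: v brought to 1.5 mL → factor = 1.5 mL/v
Step 2: 160 μL + 800 μL = 960 μL total → factor 960/160 = 6
Step 3: 20 μL brought to 0.2 mL → factor 200/20 = 10
Step 4: 0.2 mL + 0.8 mL = 1 mL total → factor 1/0.2 = 5
Product of known-step factors = 300
Overall factor = 8.00 mM / (10.7 μM) = 747.66
Step-1 factor = 747.66 / 300 = 2.4922
v = 1.5 mL / 2.4922 = 0.602 mL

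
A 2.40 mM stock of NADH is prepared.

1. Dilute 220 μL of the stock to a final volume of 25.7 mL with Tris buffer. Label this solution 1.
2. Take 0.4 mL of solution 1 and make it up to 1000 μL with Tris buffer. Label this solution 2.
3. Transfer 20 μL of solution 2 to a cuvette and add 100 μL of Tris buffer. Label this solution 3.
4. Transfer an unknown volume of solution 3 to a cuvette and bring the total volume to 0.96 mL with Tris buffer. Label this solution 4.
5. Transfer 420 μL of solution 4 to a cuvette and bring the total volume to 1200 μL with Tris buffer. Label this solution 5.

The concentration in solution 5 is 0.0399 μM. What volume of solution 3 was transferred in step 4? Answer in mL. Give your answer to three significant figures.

0.0799 mL

Step 1: 220 μL brought to 25.7 mL → factor 25700/220 = 116.82
Step 2: 0.4 mL brought to 1000 μL → factor 1/0.4 = 2.5
Step 3: 20 μL + 100 μL = 120 μL total → factor 120/20 = 6
Step 4: v brought to 0.96 mL → factor = 0.96 mL/v
Step 5: 420 μL brought to 1200 μL → factor 1200/420 = 2.8571
Product of known-step factors = 5006.5
Overall factor = 2.40 mM / (0.0399 μM) = 60150
Step-4 factor = 60150 / 5006.5 = 12.014
v = 0.96 mL / 12.014 = 0.0799 mL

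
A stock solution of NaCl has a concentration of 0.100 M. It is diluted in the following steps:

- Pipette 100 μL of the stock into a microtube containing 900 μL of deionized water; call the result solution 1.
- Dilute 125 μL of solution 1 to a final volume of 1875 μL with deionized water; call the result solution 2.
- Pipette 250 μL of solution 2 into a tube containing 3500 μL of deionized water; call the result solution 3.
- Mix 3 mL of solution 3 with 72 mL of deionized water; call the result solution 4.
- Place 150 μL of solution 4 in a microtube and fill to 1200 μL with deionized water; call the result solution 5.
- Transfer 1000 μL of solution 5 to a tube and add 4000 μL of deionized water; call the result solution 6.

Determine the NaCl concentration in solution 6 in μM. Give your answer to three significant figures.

Step 1: 100 μL + 900 μL = 1000 μL total → factor 1000/100 = 10
Step 2: 125 μL brought to 1875 μL → factor 1875/125 = 15
Step 3: 250 μL + 3500 μL = 3750 μL total → factor 3750/250 = 15
Step 4: 3 mL + 72 mL = 75 mL total → factor 75/3 = 25
Step 5: 150 μL brought to 1200 μL → factor 1200/150 = 8
Step 6: 1000 μL + 4000 μL = 5000 μL total → factor 5000/1000 = 5
Overall dilution factor = 10 × 15 × 15 × 25 × 8 × 5 = 2.25 × 10^6
Final = 0.100 M / 2.25 × 10^6 = 4.444 × 10^-8 M = 0.0444 μM

0.0444 μM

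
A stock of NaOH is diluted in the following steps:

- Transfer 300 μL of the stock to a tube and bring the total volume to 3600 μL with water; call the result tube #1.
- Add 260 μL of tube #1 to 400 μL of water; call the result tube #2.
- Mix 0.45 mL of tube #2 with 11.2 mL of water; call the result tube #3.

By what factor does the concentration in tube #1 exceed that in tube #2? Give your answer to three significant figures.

2.54

Step 1: 300 μL brought to 3600 μL → factor 3600/300 = 12
Step 2: 260 μL + 400 μL = 660 μL total → factor 660/260 = 2.5385
Dilution factor to tube #1 = 12; to tube #2 = 30.462
[tube #1]/[tube #2] = (factor to tube #2)/(factor to tube #1) = 30.462/12 = 2.54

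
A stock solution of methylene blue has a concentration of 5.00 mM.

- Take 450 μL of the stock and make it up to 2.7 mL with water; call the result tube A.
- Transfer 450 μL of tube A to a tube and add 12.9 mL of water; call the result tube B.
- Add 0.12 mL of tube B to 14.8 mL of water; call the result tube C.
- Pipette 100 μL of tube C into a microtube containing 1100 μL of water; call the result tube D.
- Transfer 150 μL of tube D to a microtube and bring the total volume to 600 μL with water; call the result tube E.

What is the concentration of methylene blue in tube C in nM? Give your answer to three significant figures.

226 nM

Step 1: 450 μL brought to 2.7 mL → factor 2700/450 = 6
Step 2: 450 μL + 12.9 mL = 13350 μL total → factor 13350/450 = 29.667
Step 3: 0.12 mL + 14.8 mL = 14.92 mL total → factor 14.92/0.12 = 124.33
Dilution factor through tube C = 6 × 29.667 × 124.33 = 22131
[tube C] = 5.00 mM / 22131 = 0.0002259 mM = 226 nM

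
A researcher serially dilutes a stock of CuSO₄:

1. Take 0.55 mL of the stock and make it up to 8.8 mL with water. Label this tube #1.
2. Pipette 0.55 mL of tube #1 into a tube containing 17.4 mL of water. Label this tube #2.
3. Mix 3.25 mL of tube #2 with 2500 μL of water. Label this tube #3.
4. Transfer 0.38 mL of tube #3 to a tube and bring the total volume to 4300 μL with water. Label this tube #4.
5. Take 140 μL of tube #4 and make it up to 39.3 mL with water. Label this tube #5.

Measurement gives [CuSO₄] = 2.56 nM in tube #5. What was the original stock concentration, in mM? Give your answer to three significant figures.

7.51 mM

Step 1: 0.55 mL brought to 8.8 mL → factor 8.8/0.55 = 16
Step 2: 0.55 mL + 17.4 mL = 17.95 mL total → factor 17.95/0.55 = 32.636
Step 3: 3.25 mL + 2500 μL = 5.75 mL total → factor 5.75/3.25 = 1.7692
Step 4: 0.38 mL brought to 4300 μL → factor 4.3/0.38 = 11.316
Step 5: 140 μL brought to 39.3 mL → factor 39300/140 = 280.71
Overall dilution factor = 16 × 32.636 × 1.7692 × 11.316 × 280.71 = 2.9346 × 10^6
Stock = 2.56 nM × 2.9346 × 10^6 = 7.513 × 10^6 nM = 7.51 mM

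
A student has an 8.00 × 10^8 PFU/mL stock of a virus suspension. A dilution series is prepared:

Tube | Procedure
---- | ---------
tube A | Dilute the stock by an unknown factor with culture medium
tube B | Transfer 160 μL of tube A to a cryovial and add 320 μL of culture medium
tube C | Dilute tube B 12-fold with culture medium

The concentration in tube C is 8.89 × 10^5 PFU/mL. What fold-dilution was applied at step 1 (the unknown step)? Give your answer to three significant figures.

25.0-fold

Step 1: unknown factor x
Step 2: 160 μL + 320 μL = 480 μL total → factor 480/160 = 3
Step 3: 12-fold → factor 12
Product of known-step factors = 36
Overall factor = 8.00 × 10^8 PFU/mL / (8.89 × 10^5 PFU/mL) = 899.89
x = 899.89 / 36 = 25.0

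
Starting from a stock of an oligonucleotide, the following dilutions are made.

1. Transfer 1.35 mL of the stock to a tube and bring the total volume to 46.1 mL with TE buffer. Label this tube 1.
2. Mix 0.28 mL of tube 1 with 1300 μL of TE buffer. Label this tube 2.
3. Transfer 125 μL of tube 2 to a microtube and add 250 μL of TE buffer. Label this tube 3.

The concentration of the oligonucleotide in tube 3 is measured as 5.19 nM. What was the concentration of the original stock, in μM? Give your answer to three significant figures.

Step 1: 1.35 mL brought to 46.1 mL → factor 46.1/1.35 = 34.148
Step 2: 0.28 mL + 1300 μL = 1.58 mL total → factor 1.58/0.28 = 5.6429
Step 3: 125 μL + 250 μL = 375 μL total → factor 375/125 = 3
Overall dilution factor = 34.148 × 5.6429 × 3 = 578.08
Stock = 5.19 nM × 578.08 = 3000 nM = 3.00 μM

3.00 μM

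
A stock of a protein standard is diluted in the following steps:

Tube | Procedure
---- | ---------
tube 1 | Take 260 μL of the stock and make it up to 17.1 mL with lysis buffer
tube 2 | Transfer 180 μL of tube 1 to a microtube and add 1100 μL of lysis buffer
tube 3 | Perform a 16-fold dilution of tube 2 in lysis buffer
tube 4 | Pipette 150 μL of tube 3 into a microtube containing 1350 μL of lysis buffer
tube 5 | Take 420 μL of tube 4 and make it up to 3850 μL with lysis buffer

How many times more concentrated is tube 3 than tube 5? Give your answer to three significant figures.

Step 1: 260 μL brought to 17.1 mL → factor 17100/260 = 65.769
Step 2: 180 μL + 1100 μL = 1280 μL total → factor 1280/180 = 7.1111
Step 3: 16-fold → factor 16
Step 4: 150 μL + 1350 μL = 1500 μL total → factor 1500/150 = 10
Step 5: 420 μL brought to 3850 μL → factor 3850/420 = 9.1667
Dilution factor to tube 3 = 7483.1; to tube 5 = 6.8595 × 10^5
[tube 3]/[tube 5] = (factor to tube 5)/(factor to tube 3) = 6.8595 × 10^5/7483.1 = 91.7

91.7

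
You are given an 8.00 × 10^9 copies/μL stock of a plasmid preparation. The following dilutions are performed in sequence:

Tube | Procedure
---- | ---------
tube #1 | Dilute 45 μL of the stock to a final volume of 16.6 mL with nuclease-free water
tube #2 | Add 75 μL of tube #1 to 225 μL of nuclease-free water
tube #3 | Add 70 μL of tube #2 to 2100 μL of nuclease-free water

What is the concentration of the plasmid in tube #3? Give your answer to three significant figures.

1.75 × 10^5 copies/μL

Step 1: 45 μL brought to 16.6 mL → factor 16600/45 = 368.89
Step 2: 75 μL + 225 μL = 300 μL total → factor 300/75 = 4
Step 3: 70 μL + 2100 μL = 2170 μL total → factor 2170/70 = 31
Overall dilution factor = 368.89 × 4 × 31 = 45742
Final = 8.00 × 10^9 copies/μL / 45742 = 1.75 × 10^5 copies/μL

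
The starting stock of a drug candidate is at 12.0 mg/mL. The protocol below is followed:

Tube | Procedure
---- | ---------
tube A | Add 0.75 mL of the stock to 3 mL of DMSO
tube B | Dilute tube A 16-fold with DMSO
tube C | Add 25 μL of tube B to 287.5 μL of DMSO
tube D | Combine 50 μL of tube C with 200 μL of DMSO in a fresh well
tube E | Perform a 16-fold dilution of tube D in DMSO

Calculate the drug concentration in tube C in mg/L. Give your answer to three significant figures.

12.0 mg/L

Step 1: 0.75 mL + 3 mL = 3.75 mL total → factor 3.75/0.75 = 5
Step 2: 16-fold → factor 16
Step 3: 25 μL + 287.5 μL = 312.5 μL total → factor 312.5/25 = 12.5
Dilution factor through tube C = 5 × 16 × 12.5 = 1000
[tube C] = 12.0 mg/mL / 1000 = 0.01200 mg/mL = 12.0 mg/L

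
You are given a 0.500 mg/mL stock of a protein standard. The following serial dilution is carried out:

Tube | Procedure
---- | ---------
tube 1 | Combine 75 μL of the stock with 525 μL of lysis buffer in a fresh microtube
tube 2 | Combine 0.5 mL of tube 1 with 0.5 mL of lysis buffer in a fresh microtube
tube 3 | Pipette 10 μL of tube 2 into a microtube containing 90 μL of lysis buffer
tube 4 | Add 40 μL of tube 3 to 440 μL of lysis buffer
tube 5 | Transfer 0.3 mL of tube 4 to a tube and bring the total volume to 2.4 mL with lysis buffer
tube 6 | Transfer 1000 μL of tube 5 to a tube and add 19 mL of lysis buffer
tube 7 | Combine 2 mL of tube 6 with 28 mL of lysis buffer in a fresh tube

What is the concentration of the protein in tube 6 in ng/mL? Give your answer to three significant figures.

1.63 ng/mL

Step 1: 75 μL + 525 μL = 600 μL total → factor 600/75 = 8
Step 2: 0.5 mL + 0.5 mL = 1 mL total → factor 1/0.5 = 2
Step 3: 10 μL + 90 μL = 100 μL total → factor 100/10 = 10
Step 4: 40 μL + 440 μL = 480 μL total → factor 480/40 = 12
Step 5: 0.3 mL brought to 2.4 mL → factor 2.4/0.3 = 8
Step 6: 1000 μL + 19 mL = 20000 μL total → factor 20000/1000 = 20
Dilution factor through tube 6 = 8 × 2 × 10 × 12 × 8 × 20 = 3.072 × 10^5
[tube 6] = 0.500 mg/mL / 3.072 × 10^5 = 1.628 × 10^-6 mg/mL = 1.63 ng/mL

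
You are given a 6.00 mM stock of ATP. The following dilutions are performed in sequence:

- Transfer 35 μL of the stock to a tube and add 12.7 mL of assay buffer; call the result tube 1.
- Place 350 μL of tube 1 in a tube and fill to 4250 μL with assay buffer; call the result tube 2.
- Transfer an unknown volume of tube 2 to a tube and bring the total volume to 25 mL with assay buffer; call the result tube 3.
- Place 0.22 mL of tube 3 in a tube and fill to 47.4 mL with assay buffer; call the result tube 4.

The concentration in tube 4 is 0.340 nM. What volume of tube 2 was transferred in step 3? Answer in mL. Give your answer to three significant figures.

Step 1: 35 μL + 12.7 mL = 12735 μL total → factor 12735/35 = 363.86
Step 2: 350 μL brought to 4250 μL → factor 4250/350 = 12.143
Step 3: v brought to 25 mL → factor = 25 mL/v
Step 4: 0.22 mL brought to 47.4 mL → factor 47.4/0.22 = 215.45
Product of known-step factors = 9.5194 × 10^5
Overall factor = 6.00 mM / (0.340 nM) = 1.7647 × 10^7
Step-3 factor = 1.7647 × 10^7 / 9.5194 × 10^5 = 18.538
v = 25 mL / 18.538 = 1.35 mL

1.35 mL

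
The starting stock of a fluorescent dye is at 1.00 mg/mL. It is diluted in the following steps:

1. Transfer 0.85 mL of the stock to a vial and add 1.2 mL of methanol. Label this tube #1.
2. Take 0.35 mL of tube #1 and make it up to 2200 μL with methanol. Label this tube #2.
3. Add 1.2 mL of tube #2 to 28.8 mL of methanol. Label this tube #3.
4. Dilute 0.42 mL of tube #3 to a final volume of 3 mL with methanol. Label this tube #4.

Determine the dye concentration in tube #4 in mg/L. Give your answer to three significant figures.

0.369 mg/L

Step 1: 0.85 mL + 1.2 mL = 2.05 mL total → factor 2.05/0.85 = 2.4118
Step 2: 0.35 mL brought to 2200 μL → factor 2.2/0.35 = 6.2857
Step 3: 1.2 mL + 28.8 mL = 30 mL total → factor 30/1.2 = 25
Step 4: 0.42 mL brought to 3 mL → factor 3/0.42 = 7.1429
Overall dilution factor = 2.4118 × 6.2857 × 25 × 7.1429 = 2707.1
Final = 1.00 mg/mL / 2707.1 = 0.0003694 mg/mL = 0.369 mg/L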